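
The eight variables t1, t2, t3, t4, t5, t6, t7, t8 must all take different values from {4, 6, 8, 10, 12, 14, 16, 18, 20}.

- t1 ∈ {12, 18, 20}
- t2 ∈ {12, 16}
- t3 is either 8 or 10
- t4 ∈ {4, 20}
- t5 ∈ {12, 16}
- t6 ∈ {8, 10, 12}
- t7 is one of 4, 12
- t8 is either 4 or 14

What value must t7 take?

4

Among the 8 variables, 14 fits only t8 (and all 8 values in {4, 8, 10, 12, 14, 16, 18, 20} must be used), so t8 = 14.
The 7 still-open variables together cover exactly {4, 8, 10, 12, 16, 18, 20} — 7 values for 7 variables — and 18 appears only in t1's list, so t1 = 18.
The 6 still-open variables draw from only 6 values {4, 8, 10, 12, 16, 20}, so each is used; only t4 can be 20, hence t4 = 20.
The 5 still-open variables together cover exactly {4, 8, 10, 12, 16} — 5 values for 5 variables — and 4 appears only in t7's list, so t7 = 4.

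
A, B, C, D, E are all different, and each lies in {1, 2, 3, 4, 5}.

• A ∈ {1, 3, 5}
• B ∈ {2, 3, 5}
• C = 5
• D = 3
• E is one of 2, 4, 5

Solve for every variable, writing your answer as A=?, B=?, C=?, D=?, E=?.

C must be 5 (only option left). Eliminate 5 elsewhere: A, B, E.
D's domain is down to {3}, so D = 3. Strike 3 from A, B.
A's domain is down to {1}, so A = 1.
B has just one choice, so B = 2. So E can't be 2.
E's domain is down to {4}, so E = 4.

A=1, B=2, C=5, D=3, E=4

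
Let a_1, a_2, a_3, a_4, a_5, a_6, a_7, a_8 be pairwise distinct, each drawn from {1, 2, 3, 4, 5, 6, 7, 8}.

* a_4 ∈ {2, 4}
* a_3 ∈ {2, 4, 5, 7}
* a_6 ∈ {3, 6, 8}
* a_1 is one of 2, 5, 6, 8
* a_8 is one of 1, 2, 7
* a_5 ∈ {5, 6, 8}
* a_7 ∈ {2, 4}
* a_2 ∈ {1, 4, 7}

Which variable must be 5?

a_3

The 8 variables draw from only 8 values {1, 2, 3, 4, 5, 6, 7, 8}, so each is used; only a_6 can be 3, hence a_6 = 3.
a_4 and a_7 share exactly the 2 values {2, 4}; by pigeonhole those values go to them, so strike 2, 4 from a_1, a_2, a_3, a_8.
The 2 variables a_2 and a_8 are confined to {1, 7}, which locks those values in; drop them from a_3.
So 5 goes to a_3.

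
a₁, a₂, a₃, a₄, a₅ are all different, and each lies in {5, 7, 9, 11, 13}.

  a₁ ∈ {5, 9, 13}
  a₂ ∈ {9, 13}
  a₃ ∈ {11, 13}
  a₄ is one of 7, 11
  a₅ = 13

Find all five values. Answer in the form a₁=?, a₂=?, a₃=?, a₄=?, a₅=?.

a₅ has just one choice, so a₅ = 13. Eliminate 13 elsewhere: a₁, a₂, a₃.
a₂'s domain is down to {9}, so a₂ = 9. Strike 9 from a₁.
a₃'s domain is down to {11}, so a₃ = 11. Eliminate 11 elsewhere: a₄.
a₄ must be 7 (only option left).
a₁ has just one choice, so a₁ = 5.

a₁=5, a₂=9, a₃=11, a₄=7, a₅=13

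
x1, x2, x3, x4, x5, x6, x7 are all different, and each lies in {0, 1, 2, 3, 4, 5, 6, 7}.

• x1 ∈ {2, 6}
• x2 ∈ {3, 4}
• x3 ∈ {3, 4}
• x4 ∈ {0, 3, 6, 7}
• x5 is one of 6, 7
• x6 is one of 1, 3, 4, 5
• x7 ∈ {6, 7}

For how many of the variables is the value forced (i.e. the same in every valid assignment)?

x2 and x3 share exactly the 2 values {3, 4}; by pigeonhole those values go to them, so strike 3, 4 from x4, x6.
x5 and x7 between them cover only {6, 7} — a naked pair. Remove those values from x1, x4.
x1 must be 2 (only option left).
x4 has just one choice, so x4 = 0.
Determined: x1=2, x4=0. The other variables each still have more than one consistent value. That makes 2.

2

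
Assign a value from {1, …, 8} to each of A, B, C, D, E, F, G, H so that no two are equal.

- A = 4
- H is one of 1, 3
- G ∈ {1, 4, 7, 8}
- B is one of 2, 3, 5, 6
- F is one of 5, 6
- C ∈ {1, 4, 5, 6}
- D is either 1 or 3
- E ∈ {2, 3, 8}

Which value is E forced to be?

8

A must be 4 (only option left). Remove 4 from C, G.
The 7 still-open variables together cover exactly {1, 2, 3, 5, 6, 7, 8} — 7 values for 7 variables — and 7 appears only in G's list, so G = 7.
The 6 still-open variables together cover exactly {1, 2, 3, 5, 6, 8} — 6 values for 6 variables — and 8 appears only in E's list, so E = 8.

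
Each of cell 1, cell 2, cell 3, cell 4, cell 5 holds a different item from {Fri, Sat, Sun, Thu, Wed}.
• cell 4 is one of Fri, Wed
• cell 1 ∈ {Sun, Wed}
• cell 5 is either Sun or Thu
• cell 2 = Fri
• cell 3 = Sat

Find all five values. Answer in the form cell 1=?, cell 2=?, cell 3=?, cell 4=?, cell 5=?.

cell 2's domain is down to {Fri}, so cell 2 = Fri. Eliminate Fri elsewhere: cell 4.
cell 3 has just one choice, so cell 3 = Sat.
cell 4 has just one choice, so cell 4 = Wed. Strike Wed from cell 1.
That leaves cell 1 = Sun. So cell 5 can't be Sun.
cell 5 must be Thu (only option left).

cell 1=Sun, cell 2=Fri, cell 3=Sat, cell 4=Wed, cell 5=Thu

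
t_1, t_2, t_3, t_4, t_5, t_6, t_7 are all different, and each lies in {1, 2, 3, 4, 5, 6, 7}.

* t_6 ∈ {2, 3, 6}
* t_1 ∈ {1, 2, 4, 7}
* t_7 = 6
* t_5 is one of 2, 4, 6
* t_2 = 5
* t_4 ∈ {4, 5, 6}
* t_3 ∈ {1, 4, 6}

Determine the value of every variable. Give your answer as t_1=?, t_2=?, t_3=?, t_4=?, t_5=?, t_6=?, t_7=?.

t_2 must be 5 (only option left). Strike 5 from t_4.
That leaves t_7 = 6. Eliminate 6 elsewhere: t_3, t_4, t_5, t_6.
t_4 must be 4 (only option left). Strike 4 from t_1, t_3, t_5.
t_5's domain is down to {2}, so t_5 = 2. Eliminate 2 elsewhere: t_1, t_6.
t_6's domain is down to {3}, so t_6 = 3.
t_3 has just one choice, so t_3 = 1. Strike 1 from t_1.
That leaves t_1 = 7.

t_1=7, t_2=5, t_3=1, t_4=4, t_5=2, t_6=3, t_7=6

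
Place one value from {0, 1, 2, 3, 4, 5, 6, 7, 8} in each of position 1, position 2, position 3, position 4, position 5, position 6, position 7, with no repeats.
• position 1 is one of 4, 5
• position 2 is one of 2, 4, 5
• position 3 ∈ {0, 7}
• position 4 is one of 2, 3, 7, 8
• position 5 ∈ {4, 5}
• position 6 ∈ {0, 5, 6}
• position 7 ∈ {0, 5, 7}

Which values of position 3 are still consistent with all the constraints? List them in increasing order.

0, 7

position 1 and position 5 share exactly the 2 values {4, 5}; by pigeonhole those values go to them, so strike 4, 5 from position 2, position 6, position 7.
That leaves position 2 = 2. Strike 2 from position 4.
The 2 variables position 3 and position 7 are confined to {0, 7}, which locks those values in; drop them from position 4, position 6.
position 6's domain is down to {6}, so position 6 = 6.
No further eliminations apply; position 3 can still be any of 0, 7.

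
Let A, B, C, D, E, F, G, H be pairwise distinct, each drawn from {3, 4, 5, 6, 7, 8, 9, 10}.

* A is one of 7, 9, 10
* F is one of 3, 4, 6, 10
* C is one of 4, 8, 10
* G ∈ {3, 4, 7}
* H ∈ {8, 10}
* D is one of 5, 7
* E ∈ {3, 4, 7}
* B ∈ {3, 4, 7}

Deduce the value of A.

The 8 variables together cover exactly {3, 4, 5, 6, 7, 8, 9, 10} — 8 values for 8 variables — and 5 appears only in D's list, so D = 5.
The 7 still-open variables draw from only 7 values {3, 4, 6, 7, 8, 9, 10}, so each is used; only F can be 6, hence F = 6.
The 6 still-open variables together cover exactly {3, 4, 7, 8, 9, 10} — 6 values for 6 variables — and 9 appears only in A's list, so A = 9.

9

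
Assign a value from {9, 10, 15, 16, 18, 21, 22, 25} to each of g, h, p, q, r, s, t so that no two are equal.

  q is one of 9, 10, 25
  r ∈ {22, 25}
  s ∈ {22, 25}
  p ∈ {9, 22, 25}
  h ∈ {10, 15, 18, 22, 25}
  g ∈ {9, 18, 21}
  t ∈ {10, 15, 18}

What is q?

The 7 variables together cover exactly {9, 10, 15, 18, 21, 22, 25} — 7 values for 7 variables — and 21 appears only in g's list, so g = 21.
r and s between them cover only {22, 25} — a naked pair. Remove those values from h, p, q.
p's domain is down to {9}, so p = 9. Eliminate 9 elsewhere: q.
So q = 10.

10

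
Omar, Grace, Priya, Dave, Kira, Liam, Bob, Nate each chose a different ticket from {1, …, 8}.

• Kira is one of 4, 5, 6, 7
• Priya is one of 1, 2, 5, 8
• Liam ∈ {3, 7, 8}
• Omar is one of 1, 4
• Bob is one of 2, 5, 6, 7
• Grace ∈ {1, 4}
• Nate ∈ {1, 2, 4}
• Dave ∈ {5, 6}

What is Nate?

The 8 variables draw from only 8 values {1, 2, 3, 4, 5, 6, 7, 8}, so each is used; only Liam can be 3, hence Liam = 3.
The 7 still-open variables together cover exactly {1, 2, 4, 5, 6, 7, 8} — 7 values for 7 variables — and 8 appears only in Priya's list, so Priya = 8.
Omar and Grace between them cover only {1, 4} — a naked pair. Remove those values from Kira, Nate.
So Nate = 2.

2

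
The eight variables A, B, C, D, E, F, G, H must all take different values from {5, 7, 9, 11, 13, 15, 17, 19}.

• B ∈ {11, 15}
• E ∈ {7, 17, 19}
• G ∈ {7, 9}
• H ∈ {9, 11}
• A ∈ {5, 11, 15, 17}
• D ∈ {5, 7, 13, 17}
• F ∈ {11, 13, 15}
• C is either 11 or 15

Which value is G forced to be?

The 8 variables draw from only 8 values {5, 7, 9, 11, 13, 15, 17, 19}, so each is used; only E can be 19, hence E = 19.
B and C share exactly the 2 values {11, 15}; by pigeonhole those values go to them, so strike 11, 15 from A, F, H.
F has just one choice, so F = 13. Remove 13 from D.
H must be 9 (only option left). Strike 9 from G.
So G = 7.

7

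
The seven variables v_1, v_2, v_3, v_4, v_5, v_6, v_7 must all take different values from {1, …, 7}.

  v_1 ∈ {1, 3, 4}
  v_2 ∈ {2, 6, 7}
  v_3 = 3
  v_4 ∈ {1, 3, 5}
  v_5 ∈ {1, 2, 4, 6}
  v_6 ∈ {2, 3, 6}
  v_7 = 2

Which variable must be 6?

v_3 must be 3 (only option left). Remove 3 from v_1, v_4, v_6.
v_7's domain is down to {2}, so v_7 = 2. Strike 2 from v_2, v_5, v_6.

v_6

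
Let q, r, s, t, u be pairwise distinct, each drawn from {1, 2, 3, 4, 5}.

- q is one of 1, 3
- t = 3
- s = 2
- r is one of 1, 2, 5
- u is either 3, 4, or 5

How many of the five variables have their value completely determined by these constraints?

s's domain is down to {2}, so s = 2. Strike 2 from r.
t has just one choice, so t = 3. So q, u can't be 3.
That leaves q = 1. Remove 1 from r.
That leaves r = 5. Strike 5 from u.
That leaves u = 4.
Every variable is fixed: q=1, r=5, s=2, t=3, u=4. That makes 5.

5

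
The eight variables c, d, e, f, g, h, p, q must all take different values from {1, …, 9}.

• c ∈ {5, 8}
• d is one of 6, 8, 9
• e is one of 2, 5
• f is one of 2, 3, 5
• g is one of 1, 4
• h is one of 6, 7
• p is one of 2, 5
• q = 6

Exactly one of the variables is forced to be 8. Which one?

q must be 6 (only option left). Remove 6 from d, h.
That leaves h = 7.
e and p share exactly the 2 values {2, 5}; by pigeonhole those values go to them, so strike 2, 5 from c, f.
So 8 goes to c.

c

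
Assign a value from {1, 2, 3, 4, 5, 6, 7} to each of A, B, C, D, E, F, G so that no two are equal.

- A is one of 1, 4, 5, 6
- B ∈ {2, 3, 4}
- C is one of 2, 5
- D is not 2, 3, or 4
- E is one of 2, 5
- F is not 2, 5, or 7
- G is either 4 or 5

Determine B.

3

The 7 variables draw from only 7 values {1, 2, 3, 4, 5, 6, 7}, so each is used; only D can be 7, hence D = 7.
C and E between them cover only {2, 5} — a naked pair. Remove those values from A, B, G.
That leaves G = 4. So A, B, F can't be 4.
So B = 3.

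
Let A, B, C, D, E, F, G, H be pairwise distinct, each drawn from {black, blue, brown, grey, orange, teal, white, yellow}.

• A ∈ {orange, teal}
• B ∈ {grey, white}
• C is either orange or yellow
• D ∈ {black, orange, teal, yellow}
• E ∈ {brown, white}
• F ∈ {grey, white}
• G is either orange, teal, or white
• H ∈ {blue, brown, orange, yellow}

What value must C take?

yellow

The 8 variables draw from only 8 values {black, blue, brown, grey, orange, teal, white, yellow}, so each is used; only D can be black, hence D = black.
Among the 7 still-open variables, blue fits only H (and all 7 values in {blue, brown, grey, orange, teal, white, yellow} must be used), so H = blue.
Among the 6 still-open variables, brown fits only E (and all 6 values in {brown, grey, orange, teal, white, yellow} must be used), so E = brown.
The 5 still-open variables together cover exactly {grey, orange, teal, white, yellow} — 5 values for 5 variables — and yellow appears only in C's list, so C = yellow.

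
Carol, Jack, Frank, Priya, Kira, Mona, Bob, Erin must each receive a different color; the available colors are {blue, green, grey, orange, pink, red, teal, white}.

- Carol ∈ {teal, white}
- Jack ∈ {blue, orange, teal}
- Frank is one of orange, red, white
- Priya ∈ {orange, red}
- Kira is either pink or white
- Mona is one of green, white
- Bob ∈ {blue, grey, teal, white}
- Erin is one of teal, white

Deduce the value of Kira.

The 8 variables draw from only 8 values {blue, green, grey, orange, pink, red, teal, white}, so each is used; only Mona can be green, hence Mona = green.
Among the 7 still-open variables, grey fits only Bob (and all 7 values in {blue, grey, orange, pink, red, teal, white} must be used), so Bob = grey.
The 6 still-open variables together cover exactly {blue, orange, pink, red, teal, white} — 6 values for 6 variables — and blue appears only in Jack's list, so Jack = blue.
Among the 5 still-open variables, pink fits only Kira (and all 5 values in {orange, pink, red, teal, white} must be used), so Kira = pink.

pink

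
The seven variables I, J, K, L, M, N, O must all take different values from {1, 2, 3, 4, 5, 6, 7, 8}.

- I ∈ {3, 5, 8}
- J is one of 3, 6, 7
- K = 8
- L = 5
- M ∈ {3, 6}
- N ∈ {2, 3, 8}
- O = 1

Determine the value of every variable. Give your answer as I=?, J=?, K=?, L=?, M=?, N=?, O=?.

I=3, J=7, K=8, L=5, M=6, N=2, O=1

K's domain is down to {8}, so K = 8. Eliminate 8 elsewhere: I, N.
That leaves L = 5. So I can't be 5.
O's domain is down to {1}, so O = 1.
That leaves I = 3. Eliminate 3 elsewhere: J, M, N.
M's domain is down to {6}, so M = 6. Remove 6 from J.
N must be 2 (only option left).
That leaves J = 7.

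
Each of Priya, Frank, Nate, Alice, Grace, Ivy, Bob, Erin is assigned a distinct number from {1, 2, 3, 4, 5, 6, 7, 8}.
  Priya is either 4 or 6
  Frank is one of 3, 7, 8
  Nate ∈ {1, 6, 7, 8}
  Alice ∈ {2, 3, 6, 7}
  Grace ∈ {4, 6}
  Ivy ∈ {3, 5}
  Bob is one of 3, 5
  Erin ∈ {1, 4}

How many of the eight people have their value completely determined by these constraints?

The 8 variables together cover exactly {1, 2, 3, 4, 5, 6, 7, 8} — 8 values for 8 variables — and 2 appears only in Alice's list, so Alice = 2.
The 2 variables Priya and Grace are confined to {4, 6}, which locks those values in; drop them from Nate, Erin.
Erin's domain is down to {1}, so Erin = 1. Remove 1 from Nate.
Ivy and Bob share exactly the 2 values {3, 5}; by pigeonhole those values go to them, so strike 3, 5 from Frank.
Determined: Alice=2, Erin=1. The other people each still have more than one consistent value. That makes 2.

2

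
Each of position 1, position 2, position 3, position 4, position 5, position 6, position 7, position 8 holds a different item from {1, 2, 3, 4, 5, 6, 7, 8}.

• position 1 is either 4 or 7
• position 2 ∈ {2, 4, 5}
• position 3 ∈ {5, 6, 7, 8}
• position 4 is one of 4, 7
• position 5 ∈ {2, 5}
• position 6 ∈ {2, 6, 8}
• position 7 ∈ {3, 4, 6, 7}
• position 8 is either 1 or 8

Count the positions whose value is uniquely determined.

2

Among the 8 variables, 1 fits only position 8 (and all 8 values in {1, 2, 3, 4, 5, 6, 7, 8} must be used), so position 8 = 1.
Among the 7 still-open variables, 3 fits only position 7 (and all 7 values in {2, 3, 4, 5, 6, 7, 8} must be used), so position 7 = 3.
position 1 and position 4 share exactly the 2 values {4, 7}; by pigeonhole those values go to them, so strike 4, 7 from position 2, position 3.
position 2 and position 5 between them cover only {2, 5} — a naked pair. Remove those values from position 3, position 6.
Determined: position 7=3, position 8=1. The other positions each still have more than one consistent value. That makes 2.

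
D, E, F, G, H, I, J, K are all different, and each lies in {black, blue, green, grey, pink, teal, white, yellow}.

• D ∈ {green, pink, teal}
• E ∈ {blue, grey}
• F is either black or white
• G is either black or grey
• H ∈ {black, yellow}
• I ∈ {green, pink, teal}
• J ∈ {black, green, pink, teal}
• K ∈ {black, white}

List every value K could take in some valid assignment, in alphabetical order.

black, white

The 8 variables together cover exactly {black, blue, green, grey, pink, teal, white, yellow} — 8 values for 8 variables — and blue appears only in E's list, so E = blue.
The 7 still-open variables together cover exactly {black, green, grey, pink, teal, white, yellow} — 7 values for 7 variables — and grey appears only in G's list, so G = grey.
The 6 still-open variables draw from only 6 values {black, green, pink, teal, white, yellow}, so each is used; only H can be yellow, hence H = yellow.
The 2 variables F and K are confined to {black, white}, which locks those values in; drop them from J.
No further eliminations apply; K can still be any of black, white.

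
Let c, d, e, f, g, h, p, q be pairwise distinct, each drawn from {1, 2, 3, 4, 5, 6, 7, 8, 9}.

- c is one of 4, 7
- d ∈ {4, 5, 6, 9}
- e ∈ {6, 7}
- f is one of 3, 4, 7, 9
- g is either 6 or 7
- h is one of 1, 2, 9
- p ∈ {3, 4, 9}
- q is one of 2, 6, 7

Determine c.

The 8 variables draw from only 8 values {1, 2, 3, 4, 5, 6, 7, 9}, so each is used; only h can be 1, hence h = 1.
The 7 still-open variables together cover exactly {2, 3, 4, 5, 6, 7, 9} — 7 values for 7 variables — and 2 appears only in q's list, so q = 2.
Among the 6 still-open variables, 5 fits only d (and all 6 values in {3, 4, 5, 6, 7, 9} must be used), so d = 5.
e and g share exactly the 2 values {6, 7}; by pigeonhole those values go to them, so strike 6, 7 from c, f.
So c = 4.

4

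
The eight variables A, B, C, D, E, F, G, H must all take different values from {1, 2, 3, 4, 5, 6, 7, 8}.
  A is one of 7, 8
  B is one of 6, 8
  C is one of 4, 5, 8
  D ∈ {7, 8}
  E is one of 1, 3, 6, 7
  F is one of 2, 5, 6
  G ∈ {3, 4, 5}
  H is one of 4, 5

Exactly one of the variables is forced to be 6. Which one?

The 8 variables draw from only 8 values {1, 2, 3, 4, 5, 6, 7, 8}, so each is used; only E can be 1, hence E = 1.
The 7 still-open variables draw from only 7 values {2, 3, 4, 5, 6, 7, 8}, so each is used; only F can be 2, hence F = 2.
The 6 still-open variables draw from only 6 values {3, 4, 5, 6, 7, 8}, so each is used; only G can be 3, hence G = 3.
The 5 still-open variables together cover exactly {4, 5, 6, 7, 8} — 5 values for 5 variables — and 6 appears only in B's list, so B = 6.

B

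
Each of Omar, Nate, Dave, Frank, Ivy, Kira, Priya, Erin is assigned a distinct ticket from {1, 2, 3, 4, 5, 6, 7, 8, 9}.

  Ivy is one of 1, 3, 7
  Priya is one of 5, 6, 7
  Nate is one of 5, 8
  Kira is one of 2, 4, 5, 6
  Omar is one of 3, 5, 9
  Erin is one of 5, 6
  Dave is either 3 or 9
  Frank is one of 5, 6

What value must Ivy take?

Frank and Erin between them cover only {5, 6} — a naked pair. Remove those values from Omar, Nate, Kira, Priya.
That leaves Nate = 8.
Priya's domain is down to {7}, so Priya = 7. So Ivy can't be 7.
The 2 variables Omar and Dave are confined to {3, 9}, which locks those values in; drop them from Ivy.
So Ivy = 1.

1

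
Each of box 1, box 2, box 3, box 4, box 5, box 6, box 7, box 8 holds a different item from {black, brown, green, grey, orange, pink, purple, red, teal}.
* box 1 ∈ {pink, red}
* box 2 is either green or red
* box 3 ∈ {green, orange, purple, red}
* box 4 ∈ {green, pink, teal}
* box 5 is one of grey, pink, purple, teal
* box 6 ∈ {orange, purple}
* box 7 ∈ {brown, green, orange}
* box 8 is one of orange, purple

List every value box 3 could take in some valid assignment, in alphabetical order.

green, red

The 8 variables together cover exactly {brown, green, grey, orange, pink, purple, red, teal} — 8 values for 8 variables — and brown appears only in box 7's list, so box 7 = brown.
The 7 still-open variables draw from only 7 values {green, grey, orange, pink, purple, red, teal}, so each is used; only box 5 can be grey, hence box 5 = grey.
Among the 6 still-open variables, teal fits only box 4 (and all 6 values in {green, orange, pink, purple, red, teal} must be used), so box 4 = teal.
Among the 5 still-open variables, pink fits only box 1 (and all 5 values in {green, orange, pink, purple, red} must be used), so box 1 = pink.
box 6 and box 8 between them cover only {orange, purple} — a naked pair. Remove those values from box 3.
No further eliminations apply; box 3 can still be any of green, red.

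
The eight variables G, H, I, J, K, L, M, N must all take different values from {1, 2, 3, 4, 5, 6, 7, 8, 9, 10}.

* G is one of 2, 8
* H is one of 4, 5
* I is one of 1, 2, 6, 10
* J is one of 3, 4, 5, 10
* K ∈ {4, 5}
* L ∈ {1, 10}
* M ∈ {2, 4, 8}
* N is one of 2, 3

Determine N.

3

Among the 8 variables, 6 fits only I (and all 8 values in {1, 2, 3, 4, 5, 6, 8, 10} must be used), so I = 6.
Among the 7 still-open variables, 1 fits only L (and all 7 values in {1, 2, 3, 4, 5, 8, 10} must be used), so L = 1.
Among the 6 still-open variables, 10 fits only J (and all 6 values in {2, 3, 4, 5, 8, 10} must be used), so J = 10.
Among the 5 still-open variables, 3 fits only N (and all 5 values in {2, 3, 4, 5, 8} must be used), so N = 3.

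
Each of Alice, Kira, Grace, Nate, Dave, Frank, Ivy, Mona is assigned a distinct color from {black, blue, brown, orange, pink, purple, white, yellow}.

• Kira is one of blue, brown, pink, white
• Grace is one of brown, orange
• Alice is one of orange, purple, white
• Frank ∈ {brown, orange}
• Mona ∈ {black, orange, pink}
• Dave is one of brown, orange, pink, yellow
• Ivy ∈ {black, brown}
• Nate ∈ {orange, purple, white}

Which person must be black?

Ivy

The 8 variables draw from only 8 values {black, blue, brown, orange, pink, purple, white, yellow}, so each is used; only Kira can be blue, hence Kira = blue.
Among the 7 still-open variables, yellow fits only Dave (and all 7 values in {black, brown, orange, pink, purple, white, yellow} must be used), so Dave = yellow.
The 6 still-open variables draw from only 6 values {black, brown, orange, pink, purple, white}, so each is used; only Mona can be pink, hence Mona = pink.
Among the 5 still-open variables, black fits only Ivy (and all 5 values in {black, brown, orange, purple, white} must be used), so Ivy = black.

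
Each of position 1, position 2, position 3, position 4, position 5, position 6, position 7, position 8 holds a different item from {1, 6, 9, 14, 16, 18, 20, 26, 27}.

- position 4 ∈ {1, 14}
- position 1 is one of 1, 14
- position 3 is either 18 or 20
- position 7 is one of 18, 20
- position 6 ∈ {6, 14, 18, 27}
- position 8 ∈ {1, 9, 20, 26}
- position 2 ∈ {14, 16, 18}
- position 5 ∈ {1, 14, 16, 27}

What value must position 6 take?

The 2 variables position 1 and position 4 are confined to {1, 14}, which locks those values in; drop them from position 2, position 5, position 6, position 8.
position 3 and position 7 share exactly the 2 values {18, 20}; by pigeonhole those values go to them, so strike 18, 20 from position 2, position 6, position 8.
position 2 must be 16 (only option left). Strike 16 from position 5.
position 5 has just one choice, so position 5 = 27. So position 6 can't be 27.
So position 6 = 6.

6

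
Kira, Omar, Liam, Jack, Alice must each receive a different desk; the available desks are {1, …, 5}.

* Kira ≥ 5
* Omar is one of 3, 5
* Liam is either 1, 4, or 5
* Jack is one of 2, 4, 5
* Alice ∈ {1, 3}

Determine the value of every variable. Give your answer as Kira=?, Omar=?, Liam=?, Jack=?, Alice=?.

Kira must be 5 (only option left). Remove 5 from Omar, Liam, Jack.
Omar must be 3 (only option left). Eliminate 3 elsewhere: Alice.
Alice's domain is down to {1}, so Alice = 1. So Liam can't be 1.
Liam's domain is down to {4}, so Liam = 4. Strike 4 from Jack.
That leaves Jack = 2.

Kira=5, Omar=3, Liam=4, Jack=2, Alice=1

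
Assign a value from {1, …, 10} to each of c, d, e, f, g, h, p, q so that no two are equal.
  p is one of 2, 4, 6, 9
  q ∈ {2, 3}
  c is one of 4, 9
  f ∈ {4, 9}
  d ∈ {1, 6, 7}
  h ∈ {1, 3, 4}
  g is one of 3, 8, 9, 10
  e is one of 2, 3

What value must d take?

7

c and f share exactly the 2 values {4, 9}; by pigeonhole those values go to them, so strike 4, 9 from g, h, p.
The 2 variables e and q are confined to {2, 3}, which locks those values in; drop them from g, h, p.
h must be 1 (only option left). So d can't be 1.
That leaves p = 6. So d can't be 6.
So d = 7.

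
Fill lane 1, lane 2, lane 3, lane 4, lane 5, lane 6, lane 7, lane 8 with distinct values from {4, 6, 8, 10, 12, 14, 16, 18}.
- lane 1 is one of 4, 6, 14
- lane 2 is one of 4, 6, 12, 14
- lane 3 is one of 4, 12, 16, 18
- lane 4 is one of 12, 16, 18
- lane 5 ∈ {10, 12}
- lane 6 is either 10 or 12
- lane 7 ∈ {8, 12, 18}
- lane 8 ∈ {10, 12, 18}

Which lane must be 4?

lane 3

The 8 variables draw from only 8 values {4, 6, 8, 10, 12, 14, 16, 18}, so each is used; only lane 7 can be 8, hence lane 7 = 8.
lane 5 and lane 6 between them cover only {10, 12} — a naked pair. Remove those values from lane 2, lane 3, lane 4, lane 8.
lane 8's domain is down to {18}, so lane 8 = 18. Eliminate 18 elsewhere: lane 3, lane 4.
lane 4 must be 16 (only option left). Strike 16 from lane 3.
So 4 goes to lane 3.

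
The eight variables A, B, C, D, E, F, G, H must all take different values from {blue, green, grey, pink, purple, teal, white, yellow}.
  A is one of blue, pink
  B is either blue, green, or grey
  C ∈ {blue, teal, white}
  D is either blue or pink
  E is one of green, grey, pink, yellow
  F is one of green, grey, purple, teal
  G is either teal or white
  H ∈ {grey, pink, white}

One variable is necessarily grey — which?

H

The 8 variables draw from only 8 values {blue, green, grey, pink, purple, teal, white, yellow}, so each is used; only F can be purple, hence F = purple.
The 7 still-open variables together cover exactly {blue, green, grey, pink, teal, white, yellow} — 7 values for 7 variables — and yellow appears only in E's list, so E = yellow.
The 6 still-open variables together cover exactly {blue, green, grey, pink, teal, white} — 6 values for 6 variables — and green appears only in B's list, so B = green.
Among the 5 still-open variables, grey fits only H (and all 5 values in {blue, grey, pink, teal, white} must be used), so H = grey.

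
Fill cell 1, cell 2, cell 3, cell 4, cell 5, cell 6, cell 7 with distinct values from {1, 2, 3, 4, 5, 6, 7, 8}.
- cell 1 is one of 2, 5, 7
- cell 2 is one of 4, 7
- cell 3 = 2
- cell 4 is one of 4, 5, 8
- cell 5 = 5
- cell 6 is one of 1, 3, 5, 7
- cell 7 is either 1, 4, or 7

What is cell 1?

7

cell 3's domain is down to {2}, so cell 3 = 2. Strike 2 from cell 1.
cell 5 must be 5 (only option left). Remove 5 from cell 1, cell 4, cell 6.
So cell 1 = 7.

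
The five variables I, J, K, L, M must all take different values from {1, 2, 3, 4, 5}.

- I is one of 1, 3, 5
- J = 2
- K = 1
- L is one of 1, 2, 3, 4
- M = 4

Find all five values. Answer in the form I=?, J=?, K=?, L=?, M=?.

I=5, J=2, K=1, L=3, M=4

J has just one choice, so J = 2. Strike 2 from L.
That leaves K = 1. Remove 1 from I, L.
M's domain is down to {4}, so M = 4. Remove 4 from L.
L must be 3 (only option left). Eliminate 3 elsewhere: I.
I must be 5 (only option left).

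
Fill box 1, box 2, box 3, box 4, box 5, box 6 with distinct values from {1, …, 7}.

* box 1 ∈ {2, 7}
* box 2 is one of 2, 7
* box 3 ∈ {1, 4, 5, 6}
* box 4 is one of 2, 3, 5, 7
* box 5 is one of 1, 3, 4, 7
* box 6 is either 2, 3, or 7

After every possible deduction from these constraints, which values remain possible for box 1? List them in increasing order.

box 1 and box 2 share exactly the 2 values {2, 7}; by pigeonhole those values go to them, so strike 2, 7 from box 4, box 5, box 6.
box 6 must be 3 (only option left). Strike 3 from box 4, box 5.
box 4 must be 5 (only option left). Remove 5 from box 3.
No further eliminations apply; box 1 can still be any of 2, 7.

2, 7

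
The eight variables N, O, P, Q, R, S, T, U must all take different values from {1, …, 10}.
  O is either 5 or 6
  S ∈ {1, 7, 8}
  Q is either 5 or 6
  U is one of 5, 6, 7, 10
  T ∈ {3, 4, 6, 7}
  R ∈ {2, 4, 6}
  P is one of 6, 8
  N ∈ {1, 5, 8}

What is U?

10

O and Q share exactly the 2 values {5, 6}; by pigeonhole those values go to them, so strike 5, 6 from N, P, R, T, U.
P has just one choice, so P = 8. Eliminate 8 elsewhere: N, S.
N has just one choice, so N = 1. Strike 1 from S.
S has just one choice, so S = 7. Strike 7 from T, U.
So U = 10.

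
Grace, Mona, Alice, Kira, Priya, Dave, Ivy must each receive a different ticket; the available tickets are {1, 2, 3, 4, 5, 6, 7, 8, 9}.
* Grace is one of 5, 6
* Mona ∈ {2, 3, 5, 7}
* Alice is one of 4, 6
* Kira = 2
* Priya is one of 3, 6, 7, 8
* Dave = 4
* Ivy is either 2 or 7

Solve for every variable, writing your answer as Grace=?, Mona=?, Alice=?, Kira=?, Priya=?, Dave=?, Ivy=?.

Kira's domain is down to {2}, so Kira = 2. Remove 2 from Mona, Ivy.
That leaves Dave = 4. Remove 4 from Alice.
Ivy's domain is down to {7}, so Ivy = 7. So Mona, Priya can't be 7.
That leaves Alice = 6. Remove 6 from Grace, Priya.
That leaves Grace = 5. Strike 5 from Mona.
That leaves Mona = 3. Remove 3 from Priya.
Priya must be 8 (only option left).

Grace=5, Mona=3, Alice=6, Kira=2, Priya=8, Dave=4, Ivy=7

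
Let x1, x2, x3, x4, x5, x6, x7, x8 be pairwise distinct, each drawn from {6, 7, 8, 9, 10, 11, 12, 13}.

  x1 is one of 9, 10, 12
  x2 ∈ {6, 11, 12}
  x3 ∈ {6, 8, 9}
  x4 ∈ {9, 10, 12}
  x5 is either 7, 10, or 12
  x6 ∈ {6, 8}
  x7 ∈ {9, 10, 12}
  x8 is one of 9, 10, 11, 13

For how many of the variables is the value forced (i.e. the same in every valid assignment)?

3

The 8 variables together cover exactly {6, 7, 8, 9, 10, 11, 12, 13} — 8 values for 8 variables — and 7 appears only in x5's list, so x5 = 7.
The 7 still-open variables draw from only 7 values {6, 8, 9, 10, 11, 12, 13}, so each is used; only x8 can be 13, hence x8 = 13.
The 6 still-open variables draw from only 6 values {6, 8, 9, 10, 11, 12}, so each is used; only x2 can be 11, hence x2 = 11.
x1, x4, x7 share exactly the 3 values {9, 10, 12}; by pigeonhole those values go to them, so strike 9, 10, 12 from x3.
Determined: x2=11, x5=7, x8=13. The other variables each still have more than one consistent value. That makes 3.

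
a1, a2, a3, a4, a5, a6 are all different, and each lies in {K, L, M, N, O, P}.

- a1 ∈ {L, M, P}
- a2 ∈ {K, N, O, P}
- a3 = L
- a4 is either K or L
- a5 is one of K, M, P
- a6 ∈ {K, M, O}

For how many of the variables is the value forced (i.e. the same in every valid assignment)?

4

a3 has just one choice, so a3 = L. Strike L from a1, a4.
a4 must be K (only option left). Eliminate K elsewhere: a2, a5, a6.
The 4 still-open variables draw from only 4 values {M, N, O, P}, so each is used; only a2 can be N, hence a2 = N.
The 3 still-open variables draw from only 3 values {M, O, P}, so each is used; only a6 can be O, hence a6 = O.
Determined: a2=N, a3=L, a4=K, a6=O. The other variables each still have more than one consistent value. That makes 4.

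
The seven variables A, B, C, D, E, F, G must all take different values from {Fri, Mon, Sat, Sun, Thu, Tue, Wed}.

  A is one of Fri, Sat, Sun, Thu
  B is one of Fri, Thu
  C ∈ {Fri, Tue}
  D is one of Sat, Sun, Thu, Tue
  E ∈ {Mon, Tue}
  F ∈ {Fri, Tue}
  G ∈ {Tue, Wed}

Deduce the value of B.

The 7 variables together cover exactly {Fri, Mon, Sat, Sun, Thu, Tue, Wed} — 7 values for 7 variables — and Mon appears only in E's list, so E = Mon.
The 6 still-open variables draw from only 6 values {Fri, Sat, Sun, Thu, Tue, Wed}, so each is used; only G can be Wed, hence G = Wed.
C and F share exactly the 2 values {Fri, Tue}; by pigeonhole those values go to them, so strike Fri, Tue from A, B, D.
So B = Thu.

Thu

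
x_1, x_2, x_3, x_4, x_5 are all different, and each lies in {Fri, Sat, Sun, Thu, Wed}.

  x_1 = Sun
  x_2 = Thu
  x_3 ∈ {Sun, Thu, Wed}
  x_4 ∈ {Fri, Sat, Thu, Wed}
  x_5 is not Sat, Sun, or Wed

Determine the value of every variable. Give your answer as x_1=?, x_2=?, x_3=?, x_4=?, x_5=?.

x_1 has just one choice, so x_1 = Sun. Remove Sun from x_3.
x_2 must be Thu (only option left). Remove Thu from x_3, x_4, x_5.
x_3 has just one choice, so x_3 = Wed. Remove Wed from x_4.
x_5 must be Fri (only option left). So x_4 can't be Fri.
x_4's domain is down to {Sat}, so x_4 = Sat.

x_1=Sun, x_2=Thu, x_3=Wed, x_4=Sat, x_5=Fri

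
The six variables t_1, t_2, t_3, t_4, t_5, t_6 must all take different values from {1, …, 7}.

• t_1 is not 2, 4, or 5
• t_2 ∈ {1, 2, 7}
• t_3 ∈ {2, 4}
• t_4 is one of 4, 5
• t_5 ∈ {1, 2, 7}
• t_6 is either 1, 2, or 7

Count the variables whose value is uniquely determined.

2

The 3 variables t_2, t_5, t_6 are confined to {1, 2, 7}, which locks those values in; drop them from t_1, t_3.
That leaves t_3 = 4. Remove 4 from t_4.
That leaves t_4 = 5.
Determined: t_3=4, t_4=5. The other variables each still have more than one consistent value. That makes 2.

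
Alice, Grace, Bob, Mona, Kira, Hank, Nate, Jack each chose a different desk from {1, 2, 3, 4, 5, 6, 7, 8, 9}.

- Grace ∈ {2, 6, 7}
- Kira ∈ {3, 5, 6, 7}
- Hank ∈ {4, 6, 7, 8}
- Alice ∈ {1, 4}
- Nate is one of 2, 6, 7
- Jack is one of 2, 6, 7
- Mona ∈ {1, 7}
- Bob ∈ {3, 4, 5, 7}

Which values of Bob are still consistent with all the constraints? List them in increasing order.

3, 5

The 8 variables together cover exactly {1, 2, 3, 4, 5, 6, 7, 8} — 8 values for 8 variables — and 8 appears only in Hank's list, so Hank = 8.
The 3 variables Grace, Nate, Jack are confined to {2, 6, 7}, which locks those values in; drop them from Bob, Mona, Kira.
Mona must be 1 (only option left). Strike 1 from Alice.
Alice has just one choice, so Alice = 4. Strike 4 from Bob.
No further eliminations apply; Bob can still be any of 3, 5.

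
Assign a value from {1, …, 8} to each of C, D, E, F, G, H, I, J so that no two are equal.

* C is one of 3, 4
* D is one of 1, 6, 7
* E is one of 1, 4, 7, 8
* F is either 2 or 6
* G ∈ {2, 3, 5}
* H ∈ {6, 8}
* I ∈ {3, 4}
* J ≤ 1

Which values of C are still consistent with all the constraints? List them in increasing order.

3, 4

J must be 1 (only option left). Strike 1 from D, E.
The 7 still-open variables draw from only 7 values {2, 3, 4, 5, 6, 7, 8}, so each is used; only G can be 5, hence G = 5.
Among the 6 still-open variables, 2 fits only F (and all 6 values in {2, 3, 4, 6, 7, 8} must be used), so F = 2.
The 2 variables C and I are confined to {3, 4}, which locks those values in; drop them from E.
No further eliminations apply; C can still be any of 3, 4.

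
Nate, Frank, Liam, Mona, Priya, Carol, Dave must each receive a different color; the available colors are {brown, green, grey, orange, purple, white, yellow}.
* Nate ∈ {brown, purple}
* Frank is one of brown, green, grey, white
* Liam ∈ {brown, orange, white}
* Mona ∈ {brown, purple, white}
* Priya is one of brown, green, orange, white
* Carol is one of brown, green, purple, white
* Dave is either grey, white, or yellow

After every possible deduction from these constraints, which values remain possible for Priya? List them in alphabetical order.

brown, green, orange, white

The 7 variables draw from only 7 values {brown, green, grey, orange, purple, white, yellow}, so each is used; only Dave can be yellow, hence Dave = yellow.
Among the 6 still-open variables, grey fits only Frank (and all 6 values in {brown, green, grey, orange, purple, white} must be used), so Frank = grey.
No further eliminations apply; Priya can still be any of brown, green, orange, white.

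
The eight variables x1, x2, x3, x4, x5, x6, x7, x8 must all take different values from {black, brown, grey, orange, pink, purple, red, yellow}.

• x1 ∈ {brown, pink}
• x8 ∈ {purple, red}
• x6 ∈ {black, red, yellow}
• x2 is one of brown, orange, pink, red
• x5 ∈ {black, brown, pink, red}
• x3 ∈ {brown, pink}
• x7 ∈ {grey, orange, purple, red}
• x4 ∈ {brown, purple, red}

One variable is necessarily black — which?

x5

Among the 8 variables, grey fits only x7 (and all 8 values in {black, brown, grey, orange, pink, purple, red, yellow} must be used), so x7 = grey.
The 7 still-open variables together cover exactly {black, brown, orange, pink, purple, red, yellow} — 7 values for 7 variables — and orange appears only in x2's list, so x2 = orange.
The 6 still-open variables together cover exactly {black, brown, pink, purple, red, yellow} — 6 values for 6 variables — and yellow appears only in x6's list, so x6 = yellow.
The 5 still-open variables together cover exactly {black, brown, pink, purple, red} — 5 values for 5 variables — and black appears only in x5's list, so x5 = black.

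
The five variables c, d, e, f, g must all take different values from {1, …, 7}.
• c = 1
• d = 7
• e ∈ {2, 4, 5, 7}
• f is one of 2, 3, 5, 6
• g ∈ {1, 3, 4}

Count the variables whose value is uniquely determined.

2

c's domain is down to {1}, so c = 1. Eliminate 1 elsewhere: g.
d's domain is down to {7}, so d = 7. Remove 7 from e.
Determined: c=1, d=7. The other variables each still have more than one consistent value. That makes 2.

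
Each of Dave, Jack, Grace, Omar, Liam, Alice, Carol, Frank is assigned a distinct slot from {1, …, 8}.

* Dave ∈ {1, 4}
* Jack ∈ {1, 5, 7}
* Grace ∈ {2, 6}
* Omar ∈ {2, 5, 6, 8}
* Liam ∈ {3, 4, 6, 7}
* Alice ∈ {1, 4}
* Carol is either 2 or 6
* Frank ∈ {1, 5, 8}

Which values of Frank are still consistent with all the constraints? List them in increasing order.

5, 8

The 8 variables draw from only 8 values {1, 2, 3, 4, 5, 6, 7, 8}, so each is used; only Liam can be 3, hence Liam = 3.
The 7 still-open variables together cover exactly {1, 2, 4, 5, 6, 7, 8} — 7 values for 7 variables — and 7 appears only in Jack's list, so Jack = 7.
Dave and Alice between them cover only {1, 4} — a naked pair. Remove those values from Frank.
The 2 variables Grace and Carol are confined to {2, 6}, which locks those values in; drop them from Omar.
No further eliminations apply; Frank can still be any of 5, 8.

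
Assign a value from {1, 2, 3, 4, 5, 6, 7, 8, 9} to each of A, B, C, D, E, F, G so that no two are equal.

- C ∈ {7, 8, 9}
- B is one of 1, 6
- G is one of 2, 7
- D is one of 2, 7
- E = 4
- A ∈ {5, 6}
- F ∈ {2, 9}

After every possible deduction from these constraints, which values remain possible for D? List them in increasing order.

E's domain is down to {4}, so E = 4.
D and G share exactly the 2 values {2, 7}; by pigeonhole those values go to them, so strike 2, 7 from C, F.
F must be 9 (only option left). Remove 9 from C.
C has just one choice, so C = 8.
No further eliminations apply; D can still be any of 2, 7.

2, 7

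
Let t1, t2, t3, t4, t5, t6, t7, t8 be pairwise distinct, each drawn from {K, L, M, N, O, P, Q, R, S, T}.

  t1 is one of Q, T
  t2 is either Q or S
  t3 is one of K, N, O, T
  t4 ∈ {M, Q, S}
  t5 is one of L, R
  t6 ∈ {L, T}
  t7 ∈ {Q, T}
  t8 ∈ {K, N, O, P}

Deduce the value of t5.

t1 and t7 share exactly the 2 values {Q, T}; by pigeonhole those values go to them, so strike Q, T from t2, t3, t4, t6.
t2 has just one choice, so t2 = S. Eliminate S elsewhere: t4.
t4 must be M (only option left).
t6 has just one choice, so t6 = L. So t5 can't be L.
So t5 = R.

R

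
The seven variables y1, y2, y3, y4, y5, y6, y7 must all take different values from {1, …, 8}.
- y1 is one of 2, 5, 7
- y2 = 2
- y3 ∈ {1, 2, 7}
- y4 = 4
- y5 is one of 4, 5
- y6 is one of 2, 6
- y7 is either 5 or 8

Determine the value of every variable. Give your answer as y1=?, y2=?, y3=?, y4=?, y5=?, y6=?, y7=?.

y1=7, y2=2, y3=1, y4=4, y5=5, y6=6, y7=8

y2 has just one choice, so y2 = 2. So y1, y3, y6 can't be 2.
y4 must be 4 (only option left). So y5 can't be 4.
That leaves y5 = 5. Eliminate 5 elsewhere: y1, y7.
y6 has just one choice, so y6 = 6.
y7 must be 8 (only option left).
y1 has just one choice, so y1 = 7. Strike 7 from y3.
That leaves y3 = 1.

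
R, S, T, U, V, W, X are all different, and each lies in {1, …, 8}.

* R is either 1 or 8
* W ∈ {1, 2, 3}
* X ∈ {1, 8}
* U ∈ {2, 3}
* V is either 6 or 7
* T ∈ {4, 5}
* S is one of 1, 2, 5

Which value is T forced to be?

R and X between them cover only {1, 8} — a naked pair. Remove those values from S, W.
U and W between them cover only {2, 3} — a naked pair. Remove those values from S.
S's domain is down to {5}, so S = 5. Remove 5 from T.
So T = 4.

4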